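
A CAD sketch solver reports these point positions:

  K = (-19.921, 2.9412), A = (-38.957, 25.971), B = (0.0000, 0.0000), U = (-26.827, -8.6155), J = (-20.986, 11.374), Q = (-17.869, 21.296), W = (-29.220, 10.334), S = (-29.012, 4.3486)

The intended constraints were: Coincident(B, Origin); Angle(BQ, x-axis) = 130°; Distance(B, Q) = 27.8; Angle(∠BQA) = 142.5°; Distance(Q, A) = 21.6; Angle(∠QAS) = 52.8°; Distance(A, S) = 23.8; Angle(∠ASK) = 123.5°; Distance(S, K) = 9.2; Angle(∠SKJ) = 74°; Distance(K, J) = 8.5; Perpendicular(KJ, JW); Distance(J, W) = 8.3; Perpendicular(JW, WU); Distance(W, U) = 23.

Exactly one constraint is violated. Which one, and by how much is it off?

Distance(W, U) = 23 — off by 3.90.

B = (0.00, 0.00) ✓; BQ at 130.0° ✓; |BQ| = 27.80 ✓; ∠BQA = 142.5° ✓; |QA| = 21.60 ✓; ∠QAS = 52.80° ✓; |AS| = 23.80 ✓; ∠ASK = 123.5° ✓; |SK| = 9.199 ✓; ∠SKJ = 74.00° ✓; |KJ| = 8.500 ✓; ∠(KJ, JW) = 90.00° ✓; |JW| = 8.299 ✓; ∠(JW, WU) = 90.00° ✓; |WU| = 19.10 ✗.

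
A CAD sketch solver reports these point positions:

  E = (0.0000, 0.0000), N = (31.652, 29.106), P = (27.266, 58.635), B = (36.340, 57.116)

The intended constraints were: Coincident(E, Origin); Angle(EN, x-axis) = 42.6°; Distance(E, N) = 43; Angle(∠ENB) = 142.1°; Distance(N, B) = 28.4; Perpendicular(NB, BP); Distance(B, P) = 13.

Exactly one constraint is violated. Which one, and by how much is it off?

Distance(B, P) = 13 — off by 3.80.

E = (0.00, 0.00) ✓; EN at 42.60° ✓; |EN| = 43.00 ✓; ∠ENB = 142.1° ✓; |NB| = 28.40 ✓; ∠(NB, BP) = 90.00° ✓; |BP| = 9.200 ✗.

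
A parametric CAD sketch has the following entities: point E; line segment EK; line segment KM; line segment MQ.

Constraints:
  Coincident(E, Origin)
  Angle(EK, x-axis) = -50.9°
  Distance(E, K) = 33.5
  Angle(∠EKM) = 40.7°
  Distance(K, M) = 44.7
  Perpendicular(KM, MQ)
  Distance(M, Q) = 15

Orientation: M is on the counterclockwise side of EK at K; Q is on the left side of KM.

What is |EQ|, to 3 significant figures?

20.5

E is at the origin; EK runs at -50.9° with length 33.5, so K = 33.5·(cos -50.9°, sin -50.9°) = (21.1, -26.0). ∠EKM = 40.7°, so KM runs at -50.9° + (180° − 40.7°) = 88.4° from the x-axis; with |KM| = 44.7, M = K + 44.7·(cos 88.4°, sin 88.4°) = (22.4, 18.7). KM is perpendicular to MQ; with |MQ| = 15.0 on the left of KM, Q = M + 15.0·(-1.00, 0.0279) = (7.38, 19.1). Then |EQ| = |Q − E| = 20.5.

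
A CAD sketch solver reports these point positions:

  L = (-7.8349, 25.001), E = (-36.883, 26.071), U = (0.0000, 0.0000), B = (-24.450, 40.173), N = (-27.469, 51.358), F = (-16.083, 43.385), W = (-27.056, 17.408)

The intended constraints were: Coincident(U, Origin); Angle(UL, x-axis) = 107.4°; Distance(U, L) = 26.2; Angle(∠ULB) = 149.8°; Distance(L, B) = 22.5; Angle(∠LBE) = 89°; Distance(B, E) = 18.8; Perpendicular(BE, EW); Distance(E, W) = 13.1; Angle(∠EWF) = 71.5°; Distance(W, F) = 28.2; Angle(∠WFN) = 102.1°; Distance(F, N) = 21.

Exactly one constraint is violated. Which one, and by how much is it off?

Distance(F, N) = 21 — off by 7.10.

U = (0.00, 0.00) ✓; UL at 107.4° ✓; |UL| = 26.20 ✓; ∠ULB = 149.8° ✓; |LB| = 22.50 ✓; ∠LBE = 89.00° ✓; |BE| = 18.80 ✓; ∠(BE, EW) = 90.00° ✓; |EW| = 13.10 ✓; ∠EWF = 71.50° ✓; |WF| = 28.20 ✓; ∠WFN = 102.1° ✓; |FN| = 13.90 ✗.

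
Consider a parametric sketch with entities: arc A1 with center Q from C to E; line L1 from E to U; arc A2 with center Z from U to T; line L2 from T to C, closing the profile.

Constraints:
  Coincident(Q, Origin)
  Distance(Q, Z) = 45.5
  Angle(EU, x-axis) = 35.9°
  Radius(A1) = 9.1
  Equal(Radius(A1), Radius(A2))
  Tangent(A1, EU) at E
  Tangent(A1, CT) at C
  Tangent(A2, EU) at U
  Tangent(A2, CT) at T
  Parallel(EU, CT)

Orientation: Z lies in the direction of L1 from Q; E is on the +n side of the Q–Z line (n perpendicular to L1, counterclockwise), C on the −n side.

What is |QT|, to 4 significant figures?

46.40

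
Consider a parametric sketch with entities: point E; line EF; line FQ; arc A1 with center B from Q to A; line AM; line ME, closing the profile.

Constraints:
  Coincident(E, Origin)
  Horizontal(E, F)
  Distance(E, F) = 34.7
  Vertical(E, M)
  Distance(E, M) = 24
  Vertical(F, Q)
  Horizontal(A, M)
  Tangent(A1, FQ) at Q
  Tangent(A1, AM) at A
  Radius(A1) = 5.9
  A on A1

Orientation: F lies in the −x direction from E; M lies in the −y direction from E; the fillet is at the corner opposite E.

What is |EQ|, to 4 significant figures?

39.14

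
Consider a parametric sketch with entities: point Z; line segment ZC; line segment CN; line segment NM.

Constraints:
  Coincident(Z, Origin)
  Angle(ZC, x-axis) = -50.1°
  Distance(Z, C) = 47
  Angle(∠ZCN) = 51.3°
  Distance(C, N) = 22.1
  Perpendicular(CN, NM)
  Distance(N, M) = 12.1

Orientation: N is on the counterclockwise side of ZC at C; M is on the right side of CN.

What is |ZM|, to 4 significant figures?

49.32

Z is at the origin; ZC runs at -50.1° with length 47.0, so C = 47.0·(cos -50.1°, sin -50.1°) = (30.15, -36.06). ∠ZCN = 51.3°, so CN runs at -50.1° + (180° − 51.3°) = 78.60° from the x-axis; with |CN| = 22.1, N = C + 22.1·(cos 78.60°, sin 78.60°) = (34.52, -14.39). CN is perpendicular to NM; with |NM| = 12.1 on the right of CN, M = N + 12.1·(0.9803, -0.1977) = (46.38, -16.78). Then |ZM| = |M − Z| = 49.32.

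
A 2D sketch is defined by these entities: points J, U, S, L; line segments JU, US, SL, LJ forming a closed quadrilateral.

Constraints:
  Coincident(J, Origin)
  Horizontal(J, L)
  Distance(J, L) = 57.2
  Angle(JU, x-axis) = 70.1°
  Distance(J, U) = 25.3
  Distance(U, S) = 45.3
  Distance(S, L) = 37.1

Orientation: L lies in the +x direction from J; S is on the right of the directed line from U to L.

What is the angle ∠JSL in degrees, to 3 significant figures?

114°

Checks: |US| = 45.30 ✓; |SL| = 37.10 ✓.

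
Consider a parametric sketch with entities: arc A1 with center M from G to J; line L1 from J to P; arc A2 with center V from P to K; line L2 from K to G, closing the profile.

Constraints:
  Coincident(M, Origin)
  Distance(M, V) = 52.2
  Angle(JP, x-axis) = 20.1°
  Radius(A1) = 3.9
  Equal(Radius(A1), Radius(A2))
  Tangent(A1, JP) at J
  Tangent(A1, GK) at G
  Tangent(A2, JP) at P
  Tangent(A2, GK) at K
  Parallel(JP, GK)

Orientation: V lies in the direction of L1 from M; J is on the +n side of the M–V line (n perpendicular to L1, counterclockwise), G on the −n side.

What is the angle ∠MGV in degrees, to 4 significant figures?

85.73°

The slot axis is L1's direction at 20.1°, so u = (cos 20.1°, sin 20.1°) = (0.9391, 0.3437) and n = (−sin 20.1°, cos 20.1°) = (-0.3437, 0.9391). M is at the origin and V lies 52.2 along u from M, so V = 52.2·u = (49.02, 17.94). Tangency of A1 to both parallel lines with radius 3.9 puts J and G at M ± 3.9·n: J = (-1.340, 3.662), G = (1.340, -3.662). Then cos ∠MGV = GM·GV / (|GM||GV|), giving 85.73°.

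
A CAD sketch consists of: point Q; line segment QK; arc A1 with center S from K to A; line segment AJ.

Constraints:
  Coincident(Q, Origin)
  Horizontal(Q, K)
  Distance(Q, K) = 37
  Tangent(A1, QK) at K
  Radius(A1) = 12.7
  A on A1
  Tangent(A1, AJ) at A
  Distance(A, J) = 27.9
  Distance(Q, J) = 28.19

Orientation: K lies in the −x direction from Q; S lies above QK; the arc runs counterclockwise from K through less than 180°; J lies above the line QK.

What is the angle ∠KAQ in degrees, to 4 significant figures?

144.5°

Checks: ∠(SK, KQ) = 90.00° ✓; |SK| = 12.70 ✓; |SA| = 12.70 ✓; ∠(SA, AJ) = 90.00° ✓; |AJ| = 27.90 ✓; |QJ| = 28.19 ✓.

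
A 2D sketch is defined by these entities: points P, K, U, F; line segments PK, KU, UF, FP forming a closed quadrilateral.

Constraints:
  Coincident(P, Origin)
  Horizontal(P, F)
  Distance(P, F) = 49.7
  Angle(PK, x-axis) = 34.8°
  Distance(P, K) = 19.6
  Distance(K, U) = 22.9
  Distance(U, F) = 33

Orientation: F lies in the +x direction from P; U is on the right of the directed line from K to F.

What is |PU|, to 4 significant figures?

22.06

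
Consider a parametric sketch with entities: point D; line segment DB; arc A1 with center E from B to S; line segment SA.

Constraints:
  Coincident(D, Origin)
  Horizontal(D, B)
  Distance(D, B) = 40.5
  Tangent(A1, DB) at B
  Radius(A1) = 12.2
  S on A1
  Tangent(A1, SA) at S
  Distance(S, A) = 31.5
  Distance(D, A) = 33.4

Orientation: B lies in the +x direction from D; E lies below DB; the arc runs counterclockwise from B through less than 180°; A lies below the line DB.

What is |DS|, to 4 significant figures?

30.95

D is at the origin; D and B share the same y with |DB| = 40.5 and B on the +x side, so B = (40.50, 0.000). Since A1 is tangent to DB there, EB ⟂ DB, so E = B + (0, -12.2) = (40.50, -12.20). Since ES ⟂ SA (tangency), |EA| = √(12.2² + 31.5²) = 33.78 regardless of where S sits on A1. So A lies on both circle(D, 33.4) and circle(E, 33.78); the below-DB intersection is A = (12.43, -31.00). S is the foot of the tangent from A: S = (30.51, -5.200).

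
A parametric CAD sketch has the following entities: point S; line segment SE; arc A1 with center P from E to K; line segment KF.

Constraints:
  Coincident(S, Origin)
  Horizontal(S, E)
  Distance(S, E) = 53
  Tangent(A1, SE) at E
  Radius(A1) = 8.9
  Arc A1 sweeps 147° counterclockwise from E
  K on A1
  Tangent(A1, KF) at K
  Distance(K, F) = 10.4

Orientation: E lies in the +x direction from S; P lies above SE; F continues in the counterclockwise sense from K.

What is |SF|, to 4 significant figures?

53.84

S is at the origin; S and E share the same y with |SE| = 53.0 and E on the +x side, so E = (53.00, 0.000). A1 meets SE tangentially, so PE is at right angles to SE, so P = E + (0, 8.9) = (53.00, 8.900). On A1, E sits at bearing -90° from P; a 147° counterclockwise sweep puts K at bearing 57°, so K = P + 8.9·(cos 57°, sin 57°) = (57.85, 16.36). Since A1 is tangent to KF there, PK ⟂ KF, so KF runs along (−sin 57°, cos 57°); with |KF| = 10.4, F = (49.13, 22.03). Then |SF| = |F − S| = 53.84.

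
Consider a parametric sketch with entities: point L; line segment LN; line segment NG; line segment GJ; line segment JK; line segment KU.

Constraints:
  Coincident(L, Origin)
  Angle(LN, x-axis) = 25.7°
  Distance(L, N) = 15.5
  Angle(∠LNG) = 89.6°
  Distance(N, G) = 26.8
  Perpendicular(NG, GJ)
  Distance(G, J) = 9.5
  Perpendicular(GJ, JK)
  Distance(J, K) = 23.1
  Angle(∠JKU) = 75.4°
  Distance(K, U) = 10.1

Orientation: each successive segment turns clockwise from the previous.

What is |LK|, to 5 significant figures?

6.9926

L is at the origin; LN runs at 25.7° with length 15.5, so N = (13.967, 6.7217). ∠LNG = 89.6° gives NG at -64.700° from the x-axis; with |NG| = 26.8, G = (25.420, -17.508). The perpendicularity gives GJ at right angles to NG, so GJ runs at -154.70°; with |GJ| = 9.5, J = (16.831, -21.568). The perpendicularity gives JK at right angles to GJ, so JK runs at 115.30°; with |JK| = 23.1, K = (6.9591, -0.68329). Then |LK| = |K − L| = 6.9926.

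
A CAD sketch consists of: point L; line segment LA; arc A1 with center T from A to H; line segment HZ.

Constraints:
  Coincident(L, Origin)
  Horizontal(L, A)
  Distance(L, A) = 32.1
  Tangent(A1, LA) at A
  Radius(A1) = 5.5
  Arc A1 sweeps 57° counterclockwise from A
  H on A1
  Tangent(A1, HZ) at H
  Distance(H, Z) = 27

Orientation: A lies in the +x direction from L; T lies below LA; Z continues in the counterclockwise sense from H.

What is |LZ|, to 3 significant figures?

28.2

On A1, A sits at bearing 90° from T; a 57° counterclockwise sweep puts H at bearing 147°, so H = T + 5.5·(cos 147°, sin 147°) = (27.5, -2.50). Since A1 is tangent to HZ there, TH ⟂ HZ, so HZ runs along (−sin 147°, cos 147°); with |HZ| = 27.0, Z = (12.8, -25.1). Then |LZ| = |Z − L| = 28.2.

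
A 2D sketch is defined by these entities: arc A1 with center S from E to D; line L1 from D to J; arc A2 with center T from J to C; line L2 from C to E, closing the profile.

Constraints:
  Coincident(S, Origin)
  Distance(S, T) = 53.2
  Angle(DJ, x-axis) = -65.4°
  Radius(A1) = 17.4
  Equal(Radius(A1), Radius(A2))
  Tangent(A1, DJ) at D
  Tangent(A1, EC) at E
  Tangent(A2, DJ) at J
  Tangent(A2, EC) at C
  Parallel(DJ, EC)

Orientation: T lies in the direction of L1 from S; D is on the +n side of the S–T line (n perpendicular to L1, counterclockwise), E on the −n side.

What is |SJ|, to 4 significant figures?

55.97

The slot axis is L1's direction at -65.4°, so u = (cos -65.4°, sin -65.4°) = (0.4163, -0.9092) and n = (−sin -65.4°, cos -65.4°) = (0.9092, 0.4163). S is at the origin and T lies 53.2 along u from S, so T = 53.2·u = (22.15, -48.37). Tangency of A1 to both parallel lines with radius 17.4 puts D and E at S ± 17.4·n: D = (15.82, 7.243), E = (-15.82, -7.243). Equal radii place J and C the same way about T: J = T + 17.4·n = (37.97, -41.13), C = T − 17.4·n = (6.325, -55.61). Then |SJ| = |J − S| = 55.97.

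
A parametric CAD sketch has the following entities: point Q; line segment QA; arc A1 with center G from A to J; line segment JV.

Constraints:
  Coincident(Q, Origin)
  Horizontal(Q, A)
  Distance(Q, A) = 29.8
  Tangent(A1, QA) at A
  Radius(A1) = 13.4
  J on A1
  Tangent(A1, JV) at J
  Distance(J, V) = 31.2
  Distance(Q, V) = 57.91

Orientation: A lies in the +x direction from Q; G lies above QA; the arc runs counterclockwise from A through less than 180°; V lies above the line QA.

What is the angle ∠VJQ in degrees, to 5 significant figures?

95.292°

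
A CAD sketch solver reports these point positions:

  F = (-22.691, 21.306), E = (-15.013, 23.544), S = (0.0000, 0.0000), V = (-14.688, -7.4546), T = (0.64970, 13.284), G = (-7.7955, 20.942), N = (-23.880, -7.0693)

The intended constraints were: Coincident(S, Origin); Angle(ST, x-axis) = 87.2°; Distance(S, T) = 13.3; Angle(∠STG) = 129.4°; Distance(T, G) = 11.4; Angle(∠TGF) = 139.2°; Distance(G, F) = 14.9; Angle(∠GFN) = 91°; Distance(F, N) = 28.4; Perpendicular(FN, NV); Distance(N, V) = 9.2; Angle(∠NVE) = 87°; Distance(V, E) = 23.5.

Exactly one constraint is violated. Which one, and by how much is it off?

Distance(V, E) = 23.5 — off by 7.50.

S = (0.00, 0.00) ✓; ST at 87.20° ✓; |ST| = 13.30 ✓; ∠STG = 129.4° ✓; |TG| = 11.40 ✓; ∠TGF = 139.2° ✓; |GF| = 14.90 ✓; ∠GFN = 91.00° ✓; |FN| = 28.40 ✓; ∠(FN, NV) = 90.00° ✓; |NV| = 9.200 ✓; ∠NVE = 87.00° ✓; |VE| = 31.00 ✗.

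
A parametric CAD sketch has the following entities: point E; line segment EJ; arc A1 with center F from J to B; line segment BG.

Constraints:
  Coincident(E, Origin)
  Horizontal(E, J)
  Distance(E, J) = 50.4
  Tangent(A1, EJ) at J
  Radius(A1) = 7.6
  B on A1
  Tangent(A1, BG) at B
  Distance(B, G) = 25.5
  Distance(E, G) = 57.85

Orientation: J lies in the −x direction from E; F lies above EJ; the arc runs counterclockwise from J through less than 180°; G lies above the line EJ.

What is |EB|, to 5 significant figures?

43.779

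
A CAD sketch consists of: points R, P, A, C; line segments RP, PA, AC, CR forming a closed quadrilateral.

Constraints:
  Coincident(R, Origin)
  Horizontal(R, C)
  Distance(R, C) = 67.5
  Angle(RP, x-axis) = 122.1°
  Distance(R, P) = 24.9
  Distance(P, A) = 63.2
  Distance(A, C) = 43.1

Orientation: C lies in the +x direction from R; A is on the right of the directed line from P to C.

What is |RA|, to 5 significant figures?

39.320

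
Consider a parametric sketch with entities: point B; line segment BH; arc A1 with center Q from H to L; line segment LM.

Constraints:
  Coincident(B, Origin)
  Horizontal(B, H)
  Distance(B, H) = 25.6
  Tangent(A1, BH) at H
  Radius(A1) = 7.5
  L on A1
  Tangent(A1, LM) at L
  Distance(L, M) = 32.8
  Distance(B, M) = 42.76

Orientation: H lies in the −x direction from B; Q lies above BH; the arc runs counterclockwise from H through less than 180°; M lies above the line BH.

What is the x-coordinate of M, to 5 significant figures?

-15.866

B is at the origin; B and H share the same y with |BH| = 25.6 and H on the −x side, so H = (-25.600, 0.0000). A1 meets BH tangentially, so QH is at right angles to BH, so Q = H + (0, 7.5) = (-25.600, 7.5000). Since QL ⟂ LM (tangency), |QM| = √(7.5² + 32.8²) = 33.647 regardless of where L sits on A1. So M lies on both circle(B, 42.76) and circle(Q, 33.647); the above-BH intersection is M = (-15.866, 39.708). L is the foot of the tangent from M: L = (-18.118, 6.9851).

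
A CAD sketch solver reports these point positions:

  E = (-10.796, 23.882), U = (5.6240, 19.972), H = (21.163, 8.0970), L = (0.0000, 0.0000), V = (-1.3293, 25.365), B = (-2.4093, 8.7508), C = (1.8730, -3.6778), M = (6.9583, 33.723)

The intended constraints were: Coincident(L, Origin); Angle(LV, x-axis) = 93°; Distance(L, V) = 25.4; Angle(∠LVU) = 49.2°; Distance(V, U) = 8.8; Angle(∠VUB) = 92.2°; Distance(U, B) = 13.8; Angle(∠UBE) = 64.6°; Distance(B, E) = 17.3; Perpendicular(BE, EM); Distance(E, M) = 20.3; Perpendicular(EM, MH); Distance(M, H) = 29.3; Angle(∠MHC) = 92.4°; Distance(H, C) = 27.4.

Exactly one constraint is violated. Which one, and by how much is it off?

Distance(H, C) = 27.4 — off by 4.80.

L = (0.00, 0.00) ✓; LV at 93.00° ✓; |LV| = 25.40 ✓; ∠LVU = 49.20° ✓; |VU| = 8.800 ✓; ∠VUB = 92.20° ✓; |UB| = 13.80 ✓; ∠UBE = 64.60° ✓; |BE| = 17.30 ✓; ∠(BE, EM) = 90.00° ✓; |EM| = 20.30 ✓; ∠(EM, MH) = 90.00° ✓; |MH| = 29.30 ✓; ∠MHC = 92.40° ✓; |HC| = 22.60 ✗.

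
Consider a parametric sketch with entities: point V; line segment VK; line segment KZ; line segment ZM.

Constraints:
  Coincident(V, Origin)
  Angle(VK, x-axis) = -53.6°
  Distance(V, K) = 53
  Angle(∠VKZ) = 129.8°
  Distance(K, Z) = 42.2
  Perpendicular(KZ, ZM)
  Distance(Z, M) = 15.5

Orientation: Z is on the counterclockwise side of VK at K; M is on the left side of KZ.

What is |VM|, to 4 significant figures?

80.19

V is at the origin; VK runs at -53.6° with length 53.0, so K = 53.0·(cos -53.6°, sin -53.6°) = (31.45, -42.66). ∠VKZ = 129.8°, so KZ runs at -53.6° + (180° − 129.8°) = -3.400° from the x-axis; with |KZ| = 42.2, Z = K + 42.2·(cos -3.400°, sin -3.400°) = (73.58, -45.16). KZ is perpendicular to ZM; with |ZM| = 15.5 on the left of KZ, M = Z + 15.5·(0.05931, 0.9982) = (74.50, -29.69). Then |VM| = |M − V| = 80.19.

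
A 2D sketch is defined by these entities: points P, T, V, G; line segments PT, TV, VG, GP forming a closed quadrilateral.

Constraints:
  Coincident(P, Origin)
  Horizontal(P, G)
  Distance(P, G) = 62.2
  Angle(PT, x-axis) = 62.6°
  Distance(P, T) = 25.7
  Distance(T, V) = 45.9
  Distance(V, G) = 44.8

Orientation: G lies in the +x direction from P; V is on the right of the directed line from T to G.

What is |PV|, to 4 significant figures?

31.63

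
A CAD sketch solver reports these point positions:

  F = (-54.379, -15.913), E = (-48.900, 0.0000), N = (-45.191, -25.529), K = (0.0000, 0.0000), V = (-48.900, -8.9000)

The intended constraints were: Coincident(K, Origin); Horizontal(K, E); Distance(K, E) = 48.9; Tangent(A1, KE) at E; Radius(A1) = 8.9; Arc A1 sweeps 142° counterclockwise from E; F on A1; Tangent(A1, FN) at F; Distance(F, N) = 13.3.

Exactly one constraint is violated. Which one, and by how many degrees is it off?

Tangent(A1, FN) at F — off by 8.30°.

K = (0.00, 0.00) ✓; K.y = 0.00, E.y = 0.00 ✓; |KE| = 48.90 ✓; ∠(VE, EK) = 90.00° ✓; |VE| = 8.900 ✓; bearing(V→F) − bearing(V→E) = 142.0° ✓; |VF| = 8.900 ✓; ∠(VF, FN) = 98.30° ✗; |FN| = 13.30 ✓.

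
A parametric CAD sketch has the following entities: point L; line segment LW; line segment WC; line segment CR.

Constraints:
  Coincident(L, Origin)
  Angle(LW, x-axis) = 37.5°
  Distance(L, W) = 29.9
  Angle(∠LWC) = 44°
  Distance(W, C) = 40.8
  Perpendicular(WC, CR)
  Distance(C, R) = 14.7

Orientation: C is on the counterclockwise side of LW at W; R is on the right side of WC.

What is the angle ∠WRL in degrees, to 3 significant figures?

41.6°

∠LWC = 44.0°, so WC runs at 37.5° + (180° − 44.0°) = 174° from the x-axis; with |WC| = 40.8, C = W + 40.8·(cos 174°, sin 174°) = (-16.8, 22.8). WC is perpendicular to CR; with |CR| = 14.7 on the right of WC, R = C + 14.7·(0.113, 0.994) = (-15.2, 37.4). Then cos ∠WRL = RW·RL / (|RW||RL|), giving 41.6°.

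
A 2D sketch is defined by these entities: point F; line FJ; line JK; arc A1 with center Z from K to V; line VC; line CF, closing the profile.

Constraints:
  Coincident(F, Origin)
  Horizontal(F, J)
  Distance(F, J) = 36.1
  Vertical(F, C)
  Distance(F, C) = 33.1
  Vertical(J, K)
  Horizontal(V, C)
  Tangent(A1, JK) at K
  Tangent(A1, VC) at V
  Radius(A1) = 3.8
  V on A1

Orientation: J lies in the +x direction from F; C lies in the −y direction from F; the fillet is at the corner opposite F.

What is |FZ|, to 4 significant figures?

43.61

F is at the origin; F and J share the same y with |FJ| = 36.1 and J on the +x side, so J = (36.10, 0.000). F and C share the same x with |FC| = 33.1 and C on the −y side, so C = (0.000, -33.10). The virtual corner opposite F is at (36.10, -33.10). Tangency of A1 to JK means the radius ZK is perpendicular to JK and A1 meets VC tangentially, so ZV is at right angles to VC, with radius 3.8, so the center Z sits 3.8 in from both sides at Z = (32.30, -29.30). Then |FZ| = |Z − F| = 43.61.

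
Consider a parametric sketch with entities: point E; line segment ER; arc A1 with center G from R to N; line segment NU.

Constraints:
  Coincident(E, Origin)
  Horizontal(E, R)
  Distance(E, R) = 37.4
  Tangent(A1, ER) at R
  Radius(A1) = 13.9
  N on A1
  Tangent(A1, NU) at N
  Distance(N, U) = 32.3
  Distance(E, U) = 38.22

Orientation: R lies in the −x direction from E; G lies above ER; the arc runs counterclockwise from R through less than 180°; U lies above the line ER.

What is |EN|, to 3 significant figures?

26.1

Checks: |GN| = 13.90 ✓; ∠(GN, NU) = 90.00° ✓; |NU| = 32.30 ✓; |EU| = 38.22 ✓.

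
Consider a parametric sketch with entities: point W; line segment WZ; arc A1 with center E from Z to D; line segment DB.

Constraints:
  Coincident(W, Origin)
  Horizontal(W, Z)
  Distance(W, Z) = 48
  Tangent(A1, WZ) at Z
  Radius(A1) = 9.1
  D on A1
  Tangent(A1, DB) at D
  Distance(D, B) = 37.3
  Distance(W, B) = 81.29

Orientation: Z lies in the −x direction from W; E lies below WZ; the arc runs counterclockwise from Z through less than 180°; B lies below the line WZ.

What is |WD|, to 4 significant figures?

56.68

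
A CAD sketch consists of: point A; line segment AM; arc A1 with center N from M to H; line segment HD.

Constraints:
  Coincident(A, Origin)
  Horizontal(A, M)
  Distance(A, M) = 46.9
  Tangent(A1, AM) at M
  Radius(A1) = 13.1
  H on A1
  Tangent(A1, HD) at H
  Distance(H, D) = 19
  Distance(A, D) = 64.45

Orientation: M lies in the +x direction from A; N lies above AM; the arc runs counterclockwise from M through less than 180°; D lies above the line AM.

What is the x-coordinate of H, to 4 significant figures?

59.47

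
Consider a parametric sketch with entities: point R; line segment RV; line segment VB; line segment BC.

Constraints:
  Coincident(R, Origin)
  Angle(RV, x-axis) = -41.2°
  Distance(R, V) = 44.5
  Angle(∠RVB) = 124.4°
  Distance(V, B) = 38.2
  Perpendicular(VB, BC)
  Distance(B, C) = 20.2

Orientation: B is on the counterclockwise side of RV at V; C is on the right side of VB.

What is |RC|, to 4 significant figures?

85.16

R is at the origin; RV runs at -41.2° with length 44.5, so V = 44.5·(cos -41.2°, sin -41.2°) = (33.48, -29.31). ∠RVB = 124.4°, so VB runs at -41.2° + (180° − 124.4°) = 14.40° from the x-axis; with |VB| = 38.2, B = V + 38.2·(cos 14.40°, sin 14.40°) = (70.48, -19.81). The perpendicularity gives BC at right angles to VB; with |BC| = 20.2 on the right of VB, C = B + 20.2·(0.2487, -0.9686) = (75.51, -39.38). Then |RC| = |C − R| = 85.16.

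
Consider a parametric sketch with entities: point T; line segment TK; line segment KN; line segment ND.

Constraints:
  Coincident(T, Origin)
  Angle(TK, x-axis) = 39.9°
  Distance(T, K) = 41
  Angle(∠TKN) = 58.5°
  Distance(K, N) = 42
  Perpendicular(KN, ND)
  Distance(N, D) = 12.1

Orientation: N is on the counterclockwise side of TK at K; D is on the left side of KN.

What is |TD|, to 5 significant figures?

30.756

T is at the origin; TK runs at 39.9° with length 41.0, so K = 41.0·(cos 39.9°, sin 39.9°) = (31.454, 26.299). ∠TKN = 58.5°, so KN runs at 39.9° + (180° − 58.5°) = 161.40° from the x-axis; with |KN| = 42.0, N = K + 42.0·(cos 161.40°, sin 161.40°) = (-8.3525, 39.696). KN ⟂ ND; with |ND| = 12.1 on the left of KN, D = N + 12.1·(-0.31896, -0.94777) = (-12.212, 28.228). Then |TD| = |D − T| = 30.756.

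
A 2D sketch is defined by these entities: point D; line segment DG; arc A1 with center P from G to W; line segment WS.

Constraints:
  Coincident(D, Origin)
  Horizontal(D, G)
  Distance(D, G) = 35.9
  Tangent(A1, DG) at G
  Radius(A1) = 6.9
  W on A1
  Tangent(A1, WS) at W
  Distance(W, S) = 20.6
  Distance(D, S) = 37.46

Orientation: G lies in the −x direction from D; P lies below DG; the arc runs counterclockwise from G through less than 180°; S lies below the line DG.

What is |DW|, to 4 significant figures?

42.49

Checks: |PW| = 6.900 ✓; ∠(PW, WS) = 90.00° ✓; |WS| = 20.60 ✓; |DS| = 37.46 ✓.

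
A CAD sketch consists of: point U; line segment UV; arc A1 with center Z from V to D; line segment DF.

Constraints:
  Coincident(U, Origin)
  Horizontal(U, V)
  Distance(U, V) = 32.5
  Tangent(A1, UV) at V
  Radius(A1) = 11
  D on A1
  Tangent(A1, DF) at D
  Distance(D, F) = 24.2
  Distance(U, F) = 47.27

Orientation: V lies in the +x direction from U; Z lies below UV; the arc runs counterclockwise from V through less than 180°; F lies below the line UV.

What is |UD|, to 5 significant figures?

26.152

U is at the origin; U and V share the same y with |UV| = 32.5 and V on the +x side, so V = (32.500, 0.0000). The tangent condition forces ZV to be normal to UV, so Z = V + (0, -11) = (32.500, -11.000). Since ZD ⟂ DF (tangency), |ZF| = √(11.0² + 24.2²) = 26.583 regardless of where D sits on A1. So F lies on both circle(U, 47.27) and circle(Z, 26.583); the below-UV intersection is F = (28.975, -37.348). D is the foot of the tangent from F: D = (21.971, -14.184).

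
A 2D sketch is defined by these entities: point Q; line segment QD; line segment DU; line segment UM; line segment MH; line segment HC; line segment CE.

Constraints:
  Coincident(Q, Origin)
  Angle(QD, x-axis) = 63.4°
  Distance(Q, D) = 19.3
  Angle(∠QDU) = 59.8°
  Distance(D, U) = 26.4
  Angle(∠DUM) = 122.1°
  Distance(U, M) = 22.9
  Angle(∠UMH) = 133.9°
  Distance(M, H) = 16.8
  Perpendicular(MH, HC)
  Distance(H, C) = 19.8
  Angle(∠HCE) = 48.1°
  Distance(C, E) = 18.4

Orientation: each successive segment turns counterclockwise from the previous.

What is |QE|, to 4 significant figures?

21.19

Q is at the origin; QD runs at 63.4° with length 19.3, so D = (8.642, 17.26). ∠QDU = 59.8° gives DU at -176.4° from the x-axis; with |DU| = 26.4, U = (-17.71, 15.60). ∠DUM = 122.1° gives UM at -118.5° from the x-axis; with |UM| = 22.9, M = (-28.63, -4.525). ∠UMH = 133.9° gives MH at -72.40° from the x-axis; with |MH| = 16.8, H = (-23.55, -20.54). The perpendicularity gives HC at right angles to MH, so HC runs at 17.60°; with |HC| = 19.8, C = (-4.680, -14.55). ∠HCE = 48.1° gives CE at 149.5° from the x-axis; with |CE| = 18.4, E = (-20.53, -5.213). Then |QE| = |E − Q| = 21.19.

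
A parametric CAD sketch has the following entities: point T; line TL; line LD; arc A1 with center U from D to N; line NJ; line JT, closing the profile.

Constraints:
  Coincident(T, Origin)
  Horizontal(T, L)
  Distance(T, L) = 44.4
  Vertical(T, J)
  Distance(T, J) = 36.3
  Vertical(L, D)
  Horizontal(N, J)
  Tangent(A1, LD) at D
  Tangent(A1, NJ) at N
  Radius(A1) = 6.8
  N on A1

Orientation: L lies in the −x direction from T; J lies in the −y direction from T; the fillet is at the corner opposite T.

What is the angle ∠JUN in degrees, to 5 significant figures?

79.749°

T is at the origin; T and L share the same y with |TL| = 44.4 and L on the −x side, so L = (-44.400, 0.0000). T and J share the same x with |TJ| = 36.3 and J on the −y side, so J = (0.0000, -36.300). The virtual corner opposite T is at (-44.400, -36.300). Tangency of A1 to LD means the radius UD is perpendicular to LD and A1 meets NJ tangentially, so UN is at right angles to NJ, with radius 6.8, so the center U sits 6.8 in from both sides at U = (-37.600, -29.500). That places the tangent points at D = (-44.400, -29.500) on LD and N = (-37.600, -36.300) on NJ. Then cos ∠JUN = UJ·UN / (|UJ||UN|), giving 79.749°.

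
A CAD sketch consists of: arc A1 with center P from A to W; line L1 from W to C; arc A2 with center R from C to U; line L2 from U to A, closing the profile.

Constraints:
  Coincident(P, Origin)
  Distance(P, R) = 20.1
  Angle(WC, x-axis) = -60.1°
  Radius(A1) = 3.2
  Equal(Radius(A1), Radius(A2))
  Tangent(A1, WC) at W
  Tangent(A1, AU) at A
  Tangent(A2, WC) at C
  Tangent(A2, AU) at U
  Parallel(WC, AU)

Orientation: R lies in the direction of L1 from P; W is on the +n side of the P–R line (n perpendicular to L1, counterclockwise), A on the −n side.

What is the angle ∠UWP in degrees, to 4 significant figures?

72.34°

The slot axis is L1's direction at -60.1°, so u = (cos -60.1°, sin -60.1°) = (0.4985, -0.8669) and n = (−sin -60.1°, cos -60.1°) = (0.8669, 0.4985). P is at the origin and R lies 20.1 along u from P, so R = 20.1·u = (10.02, -17.42). Tangency of A1 to both parallel lines with radius 3.2 puts W and A at P ± 3.2·n: W = (2.774, 1.595), A = (-2.774, -1.595). Equal radii place C and U the same way about R: C = R + 3.2·n = (12.79, -15.83), U = R − 3.2·n = (7.246, -19.02). Then cos ∠UWP = WU·WP / (|WU||WP|), giving 72.34°.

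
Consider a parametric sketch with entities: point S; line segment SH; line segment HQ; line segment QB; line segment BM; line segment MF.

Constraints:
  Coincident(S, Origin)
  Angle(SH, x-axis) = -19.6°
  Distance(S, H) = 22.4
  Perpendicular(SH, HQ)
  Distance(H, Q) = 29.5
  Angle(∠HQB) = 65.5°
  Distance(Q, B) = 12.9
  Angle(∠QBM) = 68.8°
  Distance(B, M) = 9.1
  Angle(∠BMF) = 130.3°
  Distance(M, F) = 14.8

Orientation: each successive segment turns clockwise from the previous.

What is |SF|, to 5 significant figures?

37.233

S is at the origin; SH runs at -19.6° with length 22.4, so H = (21.102, -7.5141). The perpendicularity gives HQ at right angles to SH, so HQ runs at -109.60°; with |HQ| = 29.5, Q = (11.206, -35.305). ∠HQB = 65.5° gives QB at 135.90° from the x-axis; with |QB| = 12.9, B = (1.9424, -26.328). ∠QBM = 68.8° gives BM at 24.700° from the x-axis; with |BM| = 9.1, M = (10.210, -22.525). ∠BMF = 130.3° gives MF at -25.000° from the x-axis; with |MF| = 14.8, F = (23.623, -28.780). Then |SF| = |F − S| = 37.233.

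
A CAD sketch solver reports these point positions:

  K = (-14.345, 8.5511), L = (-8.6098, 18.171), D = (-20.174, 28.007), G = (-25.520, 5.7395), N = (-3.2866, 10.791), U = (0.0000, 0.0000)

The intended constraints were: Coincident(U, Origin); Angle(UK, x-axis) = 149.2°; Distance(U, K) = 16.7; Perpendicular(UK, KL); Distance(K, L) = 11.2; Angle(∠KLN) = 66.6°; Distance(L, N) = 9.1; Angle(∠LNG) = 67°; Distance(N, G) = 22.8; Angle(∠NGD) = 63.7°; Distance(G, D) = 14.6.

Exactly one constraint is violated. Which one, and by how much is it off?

Distance(G, D) = 14.6 — off by 8.30.

U = (0.00, 0.00) ✓; UK at 149.2° ✓; |UK| = 16.70 ✓; ∠(UK, KL) = 90.00° ✓; |KL| = 11.20 ✓; ∠KLN = 66.61° ✓; |LN| = 9.099 ✓; ∠LNG = 67.00° ✓; |NG| = 22.80 ✓; ∠NGD = 63.70° ✓; |GD| = 22.90 ✗.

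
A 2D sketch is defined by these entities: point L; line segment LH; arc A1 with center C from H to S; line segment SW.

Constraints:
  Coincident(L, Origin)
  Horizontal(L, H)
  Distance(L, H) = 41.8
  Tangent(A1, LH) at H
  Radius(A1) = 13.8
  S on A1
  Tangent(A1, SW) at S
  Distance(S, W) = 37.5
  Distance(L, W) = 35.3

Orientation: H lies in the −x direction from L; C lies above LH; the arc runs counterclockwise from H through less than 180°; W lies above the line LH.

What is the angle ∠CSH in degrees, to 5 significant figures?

64.322°

L is at the origin; LH is horizontal with |LH| = 41.8 and H on the −x side, so H = (-41.800, 0.0000). Since A1 is tangent to LH there, CH ⟂ LH, so C = H + (0, 13.8) = (-41.800, 13.800). Since CS ⟂ SW (tangency), |CW| = √(13.8² + 37.5²) = 39.959 regardless of where S sits on A1. So W lies on both circle(L, 35.3) and circle(C, 39.959); the above-LH intersection is W = (-7.6037, 34.471). S is the foot of the tangent from W: S = (-31.022, 5.1822).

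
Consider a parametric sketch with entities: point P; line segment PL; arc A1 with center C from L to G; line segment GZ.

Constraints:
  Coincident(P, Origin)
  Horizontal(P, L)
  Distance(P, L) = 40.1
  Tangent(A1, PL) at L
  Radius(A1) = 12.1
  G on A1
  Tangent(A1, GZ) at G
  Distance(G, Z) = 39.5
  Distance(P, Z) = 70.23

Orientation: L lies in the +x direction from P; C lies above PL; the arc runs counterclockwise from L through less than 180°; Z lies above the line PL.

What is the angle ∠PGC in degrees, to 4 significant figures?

6.307°

P is at the origin; PL is horizontal with |PL| = 40.1 and L on the +x side, so L = (40.10, 0.000). Since A1 is tangent to PL there, CL ⟂ PL, so C = L + (0, 12.1) = (40.10, 12.10). Since CG ⟂ GZ (tangency), |CZ| = √(12.1² + 39.5²) = 41.31 regardless of where G sits on A1. So Z lies on both circle(P, 70.23) and circle(C, 41.31); the above-PL intersection is Z = (46.11, 52.97). G is the foot of the tangent from Z: G = (52.06, 13.92).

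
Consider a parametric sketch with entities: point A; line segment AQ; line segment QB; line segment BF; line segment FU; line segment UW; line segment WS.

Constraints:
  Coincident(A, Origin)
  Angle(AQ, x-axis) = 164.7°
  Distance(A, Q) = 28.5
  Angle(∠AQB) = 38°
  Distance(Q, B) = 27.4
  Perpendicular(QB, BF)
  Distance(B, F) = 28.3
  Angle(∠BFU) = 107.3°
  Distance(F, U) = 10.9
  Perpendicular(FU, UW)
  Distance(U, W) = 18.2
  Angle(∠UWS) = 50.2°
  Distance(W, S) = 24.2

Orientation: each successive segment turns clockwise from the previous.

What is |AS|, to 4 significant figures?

12.90

The perpendicularity gives UW at right angles to FU, so UW runs at 130.0°; with |UW| = 18.2, W = (-11.34, -1.078). ∠UWS = 50.2° gives WS at 0.2000° from the x-axis; with |WS| = 24.2, S = (12.86, -0.9935). Then |AS| = |S − A| = 12.90.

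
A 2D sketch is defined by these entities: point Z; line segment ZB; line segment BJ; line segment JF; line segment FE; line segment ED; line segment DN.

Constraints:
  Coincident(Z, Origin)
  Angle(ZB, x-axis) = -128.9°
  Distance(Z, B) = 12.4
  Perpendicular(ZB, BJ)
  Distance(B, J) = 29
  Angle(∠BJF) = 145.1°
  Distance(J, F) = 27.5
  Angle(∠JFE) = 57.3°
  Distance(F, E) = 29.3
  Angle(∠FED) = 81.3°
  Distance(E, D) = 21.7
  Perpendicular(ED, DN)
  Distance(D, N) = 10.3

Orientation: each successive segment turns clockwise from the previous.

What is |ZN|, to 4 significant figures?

30.69

Z is at the origin; ZB runs at -128.9° with length 12.4, so B = (-7.787, -9.650). ZB is perpendicular to BJ, so BJ runs at 141.1°; with |BJ| = 29.0, J = (-30.36, 8.561). ∠BJF = 145.1° gives JF at 106.2° from the x-axis; with |JF| = 27.5, F = (-38.03, 34.97). ∠JFE = 57.3° gives FE at -16.50° from the x-axis; with |FE| = 29.3, E = (-9.935, 26.65). ∠FED = 81.3° gives ED at -115.2° from the x-axis; with |ED| = 21.7, D = (-19.17, 7.012). ED is perpendicular to DN, so DN runs at 154.8°; with |DN| = 10.3, N = (-28.49, 11.40). Then |ZN| = |N − Z| = 30.69.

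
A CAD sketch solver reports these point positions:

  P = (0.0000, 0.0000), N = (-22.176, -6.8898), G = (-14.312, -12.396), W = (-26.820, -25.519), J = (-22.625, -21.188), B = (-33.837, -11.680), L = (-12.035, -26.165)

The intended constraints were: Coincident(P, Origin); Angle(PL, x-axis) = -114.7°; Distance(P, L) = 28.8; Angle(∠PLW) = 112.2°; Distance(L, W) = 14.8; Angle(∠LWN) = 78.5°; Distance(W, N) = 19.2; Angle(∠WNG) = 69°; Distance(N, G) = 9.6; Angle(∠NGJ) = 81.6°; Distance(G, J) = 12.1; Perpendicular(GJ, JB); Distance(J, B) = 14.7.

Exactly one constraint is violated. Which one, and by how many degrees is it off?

Perpendicular(GJ, JB) — off by 3.10°.

P = (0.00, 0.00) ✓; PL at -114.7° ✓; |PL| = 28.80 ✓; ∠PLW = 112.2° ✓; |LW| = 14.80 ✓; ∠LWN = 78.50° ✓; |WN| = 19.20 ✓; ∠WNG = 69.00° ✓; |NG| = 9.600 ✓; ∠NGJ = 81.60° ✓; |GJ| = 12.10 ✓; ∠(GJ, JB) = 86.90° ✗; |JB| = 14.70 ✓.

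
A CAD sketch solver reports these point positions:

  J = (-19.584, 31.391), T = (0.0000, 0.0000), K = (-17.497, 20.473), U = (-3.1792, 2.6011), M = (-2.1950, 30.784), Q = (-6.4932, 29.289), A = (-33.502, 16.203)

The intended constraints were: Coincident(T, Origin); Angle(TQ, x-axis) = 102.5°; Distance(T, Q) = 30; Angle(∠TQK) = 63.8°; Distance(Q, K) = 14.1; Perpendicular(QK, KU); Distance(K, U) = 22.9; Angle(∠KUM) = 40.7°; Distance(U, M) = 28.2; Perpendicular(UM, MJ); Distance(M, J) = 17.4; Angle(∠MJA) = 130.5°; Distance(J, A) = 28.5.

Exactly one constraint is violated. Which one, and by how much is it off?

Distance(J, A) = 28.5 — off by 7.90.

T = (0.00, 0.00) ✓; TQ at 102.5° ✓; |TQ| = 30.00 ✓; ∠TQK = 63.80° ✓; |QK| = 14.10 ✓; ∠(QK, KU) = 90.00° ✓; |KU| = 22.90 ✓; ∠KUM = 40.70° ✓; |UM| = 28.20 ✓; ∠(UM, MJ) = 90.00° ✓; |MJ| = 17.40 ✓; ∠MJA = 130.5° ✓; |JA| = 20.60 ✗.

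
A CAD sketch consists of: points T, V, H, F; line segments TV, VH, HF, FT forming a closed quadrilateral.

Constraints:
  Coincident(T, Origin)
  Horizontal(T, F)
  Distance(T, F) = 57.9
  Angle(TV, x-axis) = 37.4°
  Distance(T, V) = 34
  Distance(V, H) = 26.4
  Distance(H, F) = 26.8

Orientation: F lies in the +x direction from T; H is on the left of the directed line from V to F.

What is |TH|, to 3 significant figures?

59.0

Checks: T.y = 0.00, F.y = 0.00 ✓; |VH| = 26.40 ✓; |HF| = 26.80 ✓.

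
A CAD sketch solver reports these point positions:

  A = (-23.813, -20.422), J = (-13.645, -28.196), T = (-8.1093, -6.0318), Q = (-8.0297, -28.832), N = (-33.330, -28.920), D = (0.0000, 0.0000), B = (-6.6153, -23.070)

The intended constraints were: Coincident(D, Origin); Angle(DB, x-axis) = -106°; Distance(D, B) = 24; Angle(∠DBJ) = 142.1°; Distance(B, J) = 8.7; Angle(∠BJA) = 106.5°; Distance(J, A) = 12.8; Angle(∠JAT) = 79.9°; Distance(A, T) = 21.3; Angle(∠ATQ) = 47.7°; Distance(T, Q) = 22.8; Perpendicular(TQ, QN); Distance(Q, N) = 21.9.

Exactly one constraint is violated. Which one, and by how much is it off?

Distance(Q, N) = 21.9 — off by 3.40.

D = (0.00, 0.00) ✓; DB at -106.0° ✓; |DB| = 24.00 ✓; ∠DBJ = 142.1° ✓; |BJ| = 8.700 ✓; ∠BJA = 106.5° ✓; |JA| = 12.80 ✓; ∠JAT = 79.90° ✓; |AT| = 21.30 ✓; ∠ATQ = 47.70° ✓; |TQ| = 22.80 ✓; ∠(TQ, QN) = 90.00° ✓; |QN| = 25.30 ✗.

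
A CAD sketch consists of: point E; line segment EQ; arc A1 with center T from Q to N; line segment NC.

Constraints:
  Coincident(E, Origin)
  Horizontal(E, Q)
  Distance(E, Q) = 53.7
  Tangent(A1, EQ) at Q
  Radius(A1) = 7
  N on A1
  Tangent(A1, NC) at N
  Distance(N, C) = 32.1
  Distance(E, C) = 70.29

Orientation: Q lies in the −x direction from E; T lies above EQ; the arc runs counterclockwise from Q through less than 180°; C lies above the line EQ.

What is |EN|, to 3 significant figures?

48.0

E is at the origin; E and Q share the same y with |EQ| = 53.7 and Q on the −x side, so Q = (-53.7, 0.00). Since A1 is tangent to EQ there, TQ ⟂ EQ, so T = Q + (0, 7) = (-53.7, 7.00). Since TN ⟂ NC (tangency), |TC| = √(7.0² + 32.1²) = 32.9 regardless of where N sits on A1. So C lies on both circle(E, 70.29) and circle(T, 32.9); the above-EQ intersection is C = (-58.1, 39.6). N is the foot of the tangent from C: N = (-47.1, 9.39).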